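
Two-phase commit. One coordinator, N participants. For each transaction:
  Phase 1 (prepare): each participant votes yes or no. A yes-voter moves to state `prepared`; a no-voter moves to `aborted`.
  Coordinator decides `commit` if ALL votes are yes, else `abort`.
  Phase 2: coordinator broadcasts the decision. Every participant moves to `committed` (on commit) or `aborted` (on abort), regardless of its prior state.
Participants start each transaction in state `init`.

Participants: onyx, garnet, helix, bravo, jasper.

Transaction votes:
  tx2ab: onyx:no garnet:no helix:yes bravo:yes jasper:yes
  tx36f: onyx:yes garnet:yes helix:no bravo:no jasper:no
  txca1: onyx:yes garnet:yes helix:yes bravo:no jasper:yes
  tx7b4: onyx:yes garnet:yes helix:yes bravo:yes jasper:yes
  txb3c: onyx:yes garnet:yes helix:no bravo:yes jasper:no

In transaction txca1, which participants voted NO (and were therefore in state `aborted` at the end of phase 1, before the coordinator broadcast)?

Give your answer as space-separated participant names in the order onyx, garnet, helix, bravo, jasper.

Answer: bravo

Derivation:
Txn txca1 phase 1: onyx yes -> prepared; garnet yes -> prepared; helix yes -> prepared; bravo no -> aborted; jasper yes -> prepared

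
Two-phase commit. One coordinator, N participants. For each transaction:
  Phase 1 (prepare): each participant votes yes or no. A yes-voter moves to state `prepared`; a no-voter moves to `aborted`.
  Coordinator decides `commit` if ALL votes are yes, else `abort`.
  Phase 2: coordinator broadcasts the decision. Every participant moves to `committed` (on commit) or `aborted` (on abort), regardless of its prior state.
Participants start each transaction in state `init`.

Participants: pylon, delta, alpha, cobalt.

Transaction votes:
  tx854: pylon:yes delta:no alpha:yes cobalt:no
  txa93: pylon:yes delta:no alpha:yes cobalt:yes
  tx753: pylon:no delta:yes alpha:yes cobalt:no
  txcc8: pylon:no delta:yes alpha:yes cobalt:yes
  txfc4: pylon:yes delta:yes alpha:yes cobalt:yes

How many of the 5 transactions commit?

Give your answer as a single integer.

tx854: no from delta, cobalt -> abort (commits=0)
txa93: no from delta -> abort (commits=0)
tx753: no from pylon, cobalt -> abort (commits=0)
txcc8: no from pylon -> abort (commits=0)
txfc4: all yes -> commit (commits=1)

Answer: 1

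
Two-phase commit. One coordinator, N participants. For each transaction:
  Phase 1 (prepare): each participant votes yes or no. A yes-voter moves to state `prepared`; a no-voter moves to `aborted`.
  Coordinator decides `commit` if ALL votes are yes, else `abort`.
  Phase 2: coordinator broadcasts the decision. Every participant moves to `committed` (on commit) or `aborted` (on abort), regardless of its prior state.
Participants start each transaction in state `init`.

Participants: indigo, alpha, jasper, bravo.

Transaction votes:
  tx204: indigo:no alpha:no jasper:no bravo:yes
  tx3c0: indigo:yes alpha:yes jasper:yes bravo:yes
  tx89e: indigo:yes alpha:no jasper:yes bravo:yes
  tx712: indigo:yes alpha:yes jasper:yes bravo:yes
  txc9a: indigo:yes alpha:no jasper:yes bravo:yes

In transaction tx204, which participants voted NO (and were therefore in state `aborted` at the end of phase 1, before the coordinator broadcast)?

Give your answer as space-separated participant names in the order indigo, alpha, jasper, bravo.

Txn tx204 phase 1: indigo no -> aborted; alpha no -> aborted; jasper no -> aborted; bravo yes -> prepared

Answer: indigo alpha jasper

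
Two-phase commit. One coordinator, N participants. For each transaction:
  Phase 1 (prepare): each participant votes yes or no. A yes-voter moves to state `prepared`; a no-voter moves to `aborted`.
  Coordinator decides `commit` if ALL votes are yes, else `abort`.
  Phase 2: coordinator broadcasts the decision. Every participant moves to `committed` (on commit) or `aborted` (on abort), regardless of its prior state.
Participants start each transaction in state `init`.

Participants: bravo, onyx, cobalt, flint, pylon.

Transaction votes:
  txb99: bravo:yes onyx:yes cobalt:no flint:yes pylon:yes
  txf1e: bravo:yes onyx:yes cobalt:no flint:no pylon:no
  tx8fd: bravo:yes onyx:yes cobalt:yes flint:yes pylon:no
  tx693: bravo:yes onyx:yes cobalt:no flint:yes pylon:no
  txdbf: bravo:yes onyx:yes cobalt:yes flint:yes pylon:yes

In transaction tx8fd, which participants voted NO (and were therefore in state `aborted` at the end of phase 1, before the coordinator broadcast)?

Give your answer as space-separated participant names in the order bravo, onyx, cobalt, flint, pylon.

Answer: pylon

Derivation:
Txn tx8fd phase 1: bravo yes -> prepared; onyx yes -> prepared; cobalt yes -> prepared; flint yes -> prepared; pylon no -> aborted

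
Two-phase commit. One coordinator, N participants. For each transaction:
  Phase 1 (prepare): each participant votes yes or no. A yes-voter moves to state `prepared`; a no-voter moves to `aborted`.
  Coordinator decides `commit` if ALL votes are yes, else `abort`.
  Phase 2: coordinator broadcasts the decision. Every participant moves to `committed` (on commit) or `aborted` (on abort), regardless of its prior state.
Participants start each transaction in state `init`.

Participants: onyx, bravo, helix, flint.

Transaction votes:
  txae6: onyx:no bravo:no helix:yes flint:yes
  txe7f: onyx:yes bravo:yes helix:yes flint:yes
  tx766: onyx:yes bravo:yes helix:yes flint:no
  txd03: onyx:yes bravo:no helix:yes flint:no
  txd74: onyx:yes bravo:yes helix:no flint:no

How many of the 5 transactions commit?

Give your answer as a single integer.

Answer: 1

Derivation:
txae6: no from onyx, bravo -> abort (commits=0)
txe7f: all yes -> commit (commits=1)
tx766: no from flint -> abort (commits=1)
txd03: no from bravo, flint -> abort (commits=1)
txd74: no from helix, flint -> abort (commits=1)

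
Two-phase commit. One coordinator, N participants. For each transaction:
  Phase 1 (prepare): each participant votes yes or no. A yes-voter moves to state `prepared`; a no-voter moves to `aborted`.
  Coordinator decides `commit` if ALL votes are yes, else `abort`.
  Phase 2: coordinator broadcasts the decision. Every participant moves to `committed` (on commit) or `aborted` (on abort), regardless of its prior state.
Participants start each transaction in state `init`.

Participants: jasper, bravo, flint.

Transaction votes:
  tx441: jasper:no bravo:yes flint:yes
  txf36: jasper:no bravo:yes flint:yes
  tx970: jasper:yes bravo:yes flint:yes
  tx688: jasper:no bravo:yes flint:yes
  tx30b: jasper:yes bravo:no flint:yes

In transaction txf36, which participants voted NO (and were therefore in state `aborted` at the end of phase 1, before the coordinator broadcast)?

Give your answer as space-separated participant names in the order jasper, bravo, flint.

Txn txf36 phase 1: jasper no -> aborted; bravo yes -> prepared; flint yes -> prepared

Answer: jasper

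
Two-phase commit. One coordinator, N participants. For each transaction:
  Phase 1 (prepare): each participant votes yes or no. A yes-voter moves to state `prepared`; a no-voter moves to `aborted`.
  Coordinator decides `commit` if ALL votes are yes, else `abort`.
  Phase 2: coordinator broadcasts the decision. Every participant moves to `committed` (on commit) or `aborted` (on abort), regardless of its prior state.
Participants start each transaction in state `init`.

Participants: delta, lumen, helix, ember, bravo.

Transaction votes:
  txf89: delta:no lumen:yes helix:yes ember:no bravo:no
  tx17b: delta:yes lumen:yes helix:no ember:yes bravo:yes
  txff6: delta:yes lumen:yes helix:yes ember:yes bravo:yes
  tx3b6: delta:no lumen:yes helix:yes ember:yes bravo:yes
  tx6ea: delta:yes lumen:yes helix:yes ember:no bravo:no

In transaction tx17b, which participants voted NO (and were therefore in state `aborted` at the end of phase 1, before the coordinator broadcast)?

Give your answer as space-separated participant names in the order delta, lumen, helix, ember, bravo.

Answer: helix

Derivation:
Txn tx17b phase 1: delta yes -> prepared; lumen yes -> prepared; helix no -> aborted; ember yes -> prepared; bravo yes -> prepared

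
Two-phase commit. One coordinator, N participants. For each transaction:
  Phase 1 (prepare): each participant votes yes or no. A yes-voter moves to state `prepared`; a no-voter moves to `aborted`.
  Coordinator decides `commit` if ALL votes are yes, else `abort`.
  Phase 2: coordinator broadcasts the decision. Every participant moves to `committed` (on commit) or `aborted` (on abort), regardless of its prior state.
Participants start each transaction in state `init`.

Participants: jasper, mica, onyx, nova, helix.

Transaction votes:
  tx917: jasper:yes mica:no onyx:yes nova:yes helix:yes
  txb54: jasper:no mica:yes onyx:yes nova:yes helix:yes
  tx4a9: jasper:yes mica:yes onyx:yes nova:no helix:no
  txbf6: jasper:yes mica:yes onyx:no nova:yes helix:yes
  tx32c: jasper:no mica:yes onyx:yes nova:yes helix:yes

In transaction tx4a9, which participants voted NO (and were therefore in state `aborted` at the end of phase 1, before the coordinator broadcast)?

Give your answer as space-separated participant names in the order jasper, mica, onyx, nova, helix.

Txn tx4a9 phase 1: jasper yes -> prepared; mica yes -> prepared; onyx yes -> prepared; nova no -> aborted; helix no -> aborted

Answer: nova helix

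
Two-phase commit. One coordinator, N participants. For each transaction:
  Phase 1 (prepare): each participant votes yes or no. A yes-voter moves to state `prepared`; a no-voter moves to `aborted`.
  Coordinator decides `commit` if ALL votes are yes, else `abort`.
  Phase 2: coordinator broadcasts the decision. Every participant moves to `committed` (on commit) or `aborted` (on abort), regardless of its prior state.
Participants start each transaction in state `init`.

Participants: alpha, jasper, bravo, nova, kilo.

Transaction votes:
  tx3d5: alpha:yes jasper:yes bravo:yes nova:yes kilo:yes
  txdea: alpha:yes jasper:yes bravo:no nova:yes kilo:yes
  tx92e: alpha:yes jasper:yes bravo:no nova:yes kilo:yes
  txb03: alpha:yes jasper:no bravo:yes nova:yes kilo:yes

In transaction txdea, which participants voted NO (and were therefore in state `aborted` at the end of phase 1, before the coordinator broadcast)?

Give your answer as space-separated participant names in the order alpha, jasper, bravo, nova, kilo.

Answer: bravo

Derivation:
Txn txdea phase 1: alpha yes -> prepared; jasper yes -> prepared; bravo no -> aborted; nova yes -> prepared; kilo yes -> prepared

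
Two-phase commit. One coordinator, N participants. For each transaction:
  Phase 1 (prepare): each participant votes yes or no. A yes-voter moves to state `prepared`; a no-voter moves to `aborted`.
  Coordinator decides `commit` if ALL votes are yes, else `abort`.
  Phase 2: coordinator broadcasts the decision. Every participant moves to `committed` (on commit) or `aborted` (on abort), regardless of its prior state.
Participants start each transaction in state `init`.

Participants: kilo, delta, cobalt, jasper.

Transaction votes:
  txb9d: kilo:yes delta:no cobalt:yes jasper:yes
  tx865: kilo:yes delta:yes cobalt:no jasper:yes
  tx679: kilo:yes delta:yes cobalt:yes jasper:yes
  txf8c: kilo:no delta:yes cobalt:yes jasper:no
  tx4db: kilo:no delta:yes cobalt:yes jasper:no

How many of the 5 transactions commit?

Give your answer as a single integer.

txb9d: no from delta -> abort (commits=0)
tx865: no from cobalt -> abort (commits=0)
tx679: all yes -> commit (commits=1)
txf8c: no from kilo, jasper -> abort (commits=1)
tx4db: no from kilo, jasper -> abort (commits=1)

Answer: 1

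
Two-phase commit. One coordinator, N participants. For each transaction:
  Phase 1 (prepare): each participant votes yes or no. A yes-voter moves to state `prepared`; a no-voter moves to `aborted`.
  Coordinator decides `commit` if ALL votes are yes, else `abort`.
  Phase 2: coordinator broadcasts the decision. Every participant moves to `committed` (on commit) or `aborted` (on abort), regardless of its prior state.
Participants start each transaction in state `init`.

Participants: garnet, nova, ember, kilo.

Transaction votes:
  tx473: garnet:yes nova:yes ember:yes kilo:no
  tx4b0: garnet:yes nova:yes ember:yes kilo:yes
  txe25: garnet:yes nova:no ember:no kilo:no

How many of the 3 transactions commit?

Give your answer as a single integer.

tx473: no from kilo -> abort (commits=0)
tx4b0: all yes -> commit (commits=1)
txe25: no from nova, ember, kilo -> abort (commits=1)

Answer: 1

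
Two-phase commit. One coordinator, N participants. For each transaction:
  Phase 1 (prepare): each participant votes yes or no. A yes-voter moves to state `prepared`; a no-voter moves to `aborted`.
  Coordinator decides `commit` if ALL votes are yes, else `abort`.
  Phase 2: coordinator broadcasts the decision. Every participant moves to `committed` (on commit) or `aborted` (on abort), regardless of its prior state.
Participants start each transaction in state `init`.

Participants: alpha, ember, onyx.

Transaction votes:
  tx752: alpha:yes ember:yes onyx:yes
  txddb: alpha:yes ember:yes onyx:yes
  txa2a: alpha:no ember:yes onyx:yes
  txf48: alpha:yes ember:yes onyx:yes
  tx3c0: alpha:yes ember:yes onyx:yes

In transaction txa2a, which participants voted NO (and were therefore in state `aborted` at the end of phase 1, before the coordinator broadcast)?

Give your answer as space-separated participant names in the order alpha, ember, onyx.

Answer: alpha

Derivation:
Txn txa2a phase 1: alpha no -> aborted; ember yes -> prepared; onyx yes -> prepared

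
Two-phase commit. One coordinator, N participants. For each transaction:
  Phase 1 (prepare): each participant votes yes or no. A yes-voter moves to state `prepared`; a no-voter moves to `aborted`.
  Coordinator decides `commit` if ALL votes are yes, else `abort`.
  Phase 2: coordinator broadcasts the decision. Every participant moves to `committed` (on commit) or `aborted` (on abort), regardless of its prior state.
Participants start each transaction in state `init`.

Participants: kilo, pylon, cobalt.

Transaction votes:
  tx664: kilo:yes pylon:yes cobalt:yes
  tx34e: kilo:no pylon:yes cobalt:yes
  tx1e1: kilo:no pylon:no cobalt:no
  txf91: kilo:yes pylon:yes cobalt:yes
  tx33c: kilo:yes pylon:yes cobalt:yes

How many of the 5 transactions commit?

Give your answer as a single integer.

tx664: all yes -> commit (commits=1)
tx34e: no from kilo -> abort (commits=1)
tx1e1: no from kilo, pylon, cobalt -> abort (commits=1)
txf91: all yes -> commit (commits=2)
tx33c: all yes -> commit (commits=3)

Answer: 3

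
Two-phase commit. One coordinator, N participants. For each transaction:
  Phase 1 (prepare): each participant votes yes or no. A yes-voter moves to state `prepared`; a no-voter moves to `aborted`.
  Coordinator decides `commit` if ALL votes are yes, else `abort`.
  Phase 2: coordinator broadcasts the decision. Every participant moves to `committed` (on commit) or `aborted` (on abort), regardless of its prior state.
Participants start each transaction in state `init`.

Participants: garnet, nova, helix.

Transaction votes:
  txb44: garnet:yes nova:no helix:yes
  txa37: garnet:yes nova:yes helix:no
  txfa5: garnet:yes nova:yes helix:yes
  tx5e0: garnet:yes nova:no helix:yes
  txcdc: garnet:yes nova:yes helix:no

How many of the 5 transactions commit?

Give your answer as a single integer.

Answer: 1

Derivation:
txb44: no from nova -> abort (commits=0)
txa37: no from helix -> abort (commits=0)
txfa5: all yes -> commit (commits=1)
tx5e0: no from nova -> abort (commits=1)
txcdc: no from helix -> abort (commits=1)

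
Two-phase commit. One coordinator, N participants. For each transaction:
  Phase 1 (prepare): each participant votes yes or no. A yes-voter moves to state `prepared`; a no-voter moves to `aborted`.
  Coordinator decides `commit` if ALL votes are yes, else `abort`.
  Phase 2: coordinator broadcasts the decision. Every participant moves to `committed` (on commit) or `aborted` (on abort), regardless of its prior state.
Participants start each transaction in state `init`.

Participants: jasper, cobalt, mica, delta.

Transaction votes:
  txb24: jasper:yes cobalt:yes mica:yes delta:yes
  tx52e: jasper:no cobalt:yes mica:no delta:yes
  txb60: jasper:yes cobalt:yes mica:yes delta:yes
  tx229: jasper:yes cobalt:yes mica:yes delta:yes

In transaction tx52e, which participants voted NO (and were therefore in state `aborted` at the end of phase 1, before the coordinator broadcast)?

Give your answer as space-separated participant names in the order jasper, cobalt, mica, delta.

Txn tx52e phase 1: jasper no -> aborted; cobalt yes -> prepared; mica no -> aborted; delta yes -> prepared

Answer: jasper mica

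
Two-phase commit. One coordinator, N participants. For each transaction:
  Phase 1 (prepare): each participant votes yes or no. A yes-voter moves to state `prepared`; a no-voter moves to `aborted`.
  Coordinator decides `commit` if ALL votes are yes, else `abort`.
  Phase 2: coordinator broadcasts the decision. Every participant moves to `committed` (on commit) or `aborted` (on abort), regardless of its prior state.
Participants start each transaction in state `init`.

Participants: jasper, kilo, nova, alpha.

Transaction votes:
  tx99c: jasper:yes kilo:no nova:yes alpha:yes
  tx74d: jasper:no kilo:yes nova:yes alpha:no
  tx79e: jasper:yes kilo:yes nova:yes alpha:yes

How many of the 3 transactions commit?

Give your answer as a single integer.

tx99c: no from kilo -> abort (commits=0)
tx74d: no from jasper, alpha -> abort (commits=0)
tx79e: all yes -> commit (commits=1)

Answer: 1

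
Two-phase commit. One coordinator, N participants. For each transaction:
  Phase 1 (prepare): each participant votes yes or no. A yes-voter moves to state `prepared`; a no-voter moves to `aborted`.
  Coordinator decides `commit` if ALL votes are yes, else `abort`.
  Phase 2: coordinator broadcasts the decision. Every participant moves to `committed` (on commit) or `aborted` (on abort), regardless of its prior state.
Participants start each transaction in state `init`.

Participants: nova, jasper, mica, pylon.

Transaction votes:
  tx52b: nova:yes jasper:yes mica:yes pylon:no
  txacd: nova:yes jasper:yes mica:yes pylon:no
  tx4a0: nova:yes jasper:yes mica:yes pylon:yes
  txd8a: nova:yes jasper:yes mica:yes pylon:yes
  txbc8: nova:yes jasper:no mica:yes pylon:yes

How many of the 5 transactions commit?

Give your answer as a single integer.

tx52b: no from pylon -> abort (commits=0)
txacd: no from pylon -> abort (commits=0)
tx4a0: all yes -> commit (commits=1)
txd8a: all yes -> commit (commits=2)
txbc8: no from jasper -> abort (commits=2)

Answer: 2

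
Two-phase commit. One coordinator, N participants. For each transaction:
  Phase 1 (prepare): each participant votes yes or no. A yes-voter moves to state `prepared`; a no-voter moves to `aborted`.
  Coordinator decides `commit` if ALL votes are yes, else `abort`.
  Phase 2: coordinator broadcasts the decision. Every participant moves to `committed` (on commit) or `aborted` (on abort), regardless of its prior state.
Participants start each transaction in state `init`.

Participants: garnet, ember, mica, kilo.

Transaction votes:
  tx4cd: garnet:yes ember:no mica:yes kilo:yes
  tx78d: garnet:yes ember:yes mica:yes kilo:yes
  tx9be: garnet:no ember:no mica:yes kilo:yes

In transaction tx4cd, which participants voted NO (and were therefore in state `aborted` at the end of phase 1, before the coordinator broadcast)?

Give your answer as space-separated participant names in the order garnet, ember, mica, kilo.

Txn tx4cd phase 1: garnet yes -> prepared; ember no -> aborted; mica yes -> prepared; kilo yes -> prepared

Answer: ember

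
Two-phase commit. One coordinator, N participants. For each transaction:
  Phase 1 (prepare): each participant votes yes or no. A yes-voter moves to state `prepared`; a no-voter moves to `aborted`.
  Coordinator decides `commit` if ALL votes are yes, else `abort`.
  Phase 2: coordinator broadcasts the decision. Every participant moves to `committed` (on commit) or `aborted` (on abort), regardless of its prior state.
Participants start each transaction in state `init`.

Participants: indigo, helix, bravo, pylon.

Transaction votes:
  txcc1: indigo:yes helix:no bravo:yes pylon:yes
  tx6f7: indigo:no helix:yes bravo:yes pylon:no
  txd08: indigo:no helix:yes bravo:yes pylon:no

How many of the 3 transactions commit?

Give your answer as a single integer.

Answer: 0

Derivation:
txcc1: no from helix -> abort (commits=0)
tx6f7: no from indigo, pylon -> abort (commits=0)
txd08: no from indigo, pylon -> abort (commits=0)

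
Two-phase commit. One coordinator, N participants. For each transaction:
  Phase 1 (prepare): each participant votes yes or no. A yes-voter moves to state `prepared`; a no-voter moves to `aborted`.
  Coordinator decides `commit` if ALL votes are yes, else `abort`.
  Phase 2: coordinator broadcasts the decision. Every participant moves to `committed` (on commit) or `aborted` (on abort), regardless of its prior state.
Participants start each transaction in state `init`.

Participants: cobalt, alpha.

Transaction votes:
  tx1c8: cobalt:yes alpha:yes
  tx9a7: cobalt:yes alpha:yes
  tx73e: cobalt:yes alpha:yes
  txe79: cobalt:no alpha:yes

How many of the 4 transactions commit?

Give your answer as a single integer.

tx1c8: all yes -> commit (commits=1)
tx9a7: all yes -> commit (commits=2)
tx73e: all yes -> commit (commits=3)
txe79: no from cobalt -> abort (commits=3)

Answer: 3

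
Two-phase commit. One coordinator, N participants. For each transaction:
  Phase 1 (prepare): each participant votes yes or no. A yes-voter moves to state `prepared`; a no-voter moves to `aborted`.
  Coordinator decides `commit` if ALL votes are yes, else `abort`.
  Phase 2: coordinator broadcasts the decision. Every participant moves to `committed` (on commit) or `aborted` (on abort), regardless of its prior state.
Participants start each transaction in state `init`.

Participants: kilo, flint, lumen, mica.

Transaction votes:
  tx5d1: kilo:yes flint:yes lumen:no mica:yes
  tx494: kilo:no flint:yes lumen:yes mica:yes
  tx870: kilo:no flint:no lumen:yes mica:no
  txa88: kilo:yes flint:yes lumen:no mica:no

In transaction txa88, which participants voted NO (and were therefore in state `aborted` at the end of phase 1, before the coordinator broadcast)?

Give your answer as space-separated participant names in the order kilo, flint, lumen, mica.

Txn txa88 phase 1: kilo yes -> prepared; flint yes -> prepared; lumen no -> aborted; mica no -> aborted

Answer: lumen mica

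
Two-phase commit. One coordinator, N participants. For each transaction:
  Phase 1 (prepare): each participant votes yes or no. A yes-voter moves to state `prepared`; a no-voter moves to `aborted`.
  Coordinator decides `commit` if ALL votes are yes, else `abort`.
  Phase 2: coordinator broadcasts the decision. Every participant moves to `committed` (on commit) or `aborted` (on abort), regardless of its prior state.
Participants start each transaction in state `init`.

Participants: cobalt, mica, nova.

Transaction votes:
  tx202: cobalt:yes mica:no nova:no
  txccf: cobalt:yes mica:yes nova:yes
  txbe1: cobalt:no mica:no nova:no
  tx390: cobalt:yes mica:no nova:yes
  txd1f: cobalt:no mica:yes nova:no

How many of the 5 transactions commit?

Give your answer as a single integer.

tx202: no from mica, nova -> abort (commits=0)
txccf: all yes -> commit (commits=1)
txbe1: no from cobalt, mica, nova -> abort (commits=1)
tx390: no from mica -> abort (commits=1)
txd1f: no from cobalt, nova -> abort (commits=1)

Answer: 1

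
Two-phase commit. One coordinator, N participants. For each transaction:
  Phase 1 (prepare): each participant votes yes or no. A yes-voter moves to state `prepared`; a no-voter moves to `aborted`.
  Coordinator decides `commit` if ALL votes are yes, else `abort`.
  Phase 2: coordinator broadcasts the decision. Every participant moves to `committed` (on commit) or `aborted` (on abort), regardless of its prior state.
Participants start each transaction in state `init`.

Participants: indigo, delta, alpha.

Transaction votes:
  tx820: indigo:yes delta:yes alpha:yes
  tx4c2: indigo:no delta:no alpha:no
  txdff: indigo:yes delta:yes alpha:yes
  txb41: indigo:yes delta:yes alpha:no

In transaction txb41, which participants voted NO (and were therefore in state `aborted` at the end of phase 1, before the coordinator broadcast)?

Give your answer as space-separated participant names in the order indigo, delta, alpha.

Txn txb41 phase 1: indigo yes -> prepared; delta yes -> prepared; alpha no -> aborted

Answer: alpha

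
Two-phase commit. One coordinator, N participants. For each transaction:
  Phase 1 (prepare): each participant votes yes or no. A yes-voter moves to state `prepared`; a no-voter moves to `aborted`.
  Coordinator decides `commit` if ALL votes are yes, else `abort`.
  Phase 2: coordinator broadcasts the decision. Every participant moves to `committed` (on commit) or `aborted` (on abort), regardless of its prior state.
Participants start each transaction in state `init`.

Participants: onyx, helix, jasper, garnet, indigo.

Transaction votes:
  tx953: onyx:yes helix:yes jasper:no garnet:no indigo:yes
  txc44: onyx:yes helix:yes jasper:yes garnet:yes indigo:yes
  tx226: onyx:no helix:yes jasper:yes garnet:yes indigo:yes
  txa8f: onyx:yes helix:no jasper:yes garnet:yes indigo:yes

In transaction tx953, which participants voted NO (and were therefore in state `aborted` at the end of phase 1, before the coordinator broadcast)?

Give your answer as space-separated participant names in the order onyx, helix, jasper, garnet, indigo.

Txn tx953 phase 1: onyx yes -> prepared; helix yes -> prepared; jasper no -> aborted; garnet no -> aborted; indigo yes -> prepared

Answer: jasper garnet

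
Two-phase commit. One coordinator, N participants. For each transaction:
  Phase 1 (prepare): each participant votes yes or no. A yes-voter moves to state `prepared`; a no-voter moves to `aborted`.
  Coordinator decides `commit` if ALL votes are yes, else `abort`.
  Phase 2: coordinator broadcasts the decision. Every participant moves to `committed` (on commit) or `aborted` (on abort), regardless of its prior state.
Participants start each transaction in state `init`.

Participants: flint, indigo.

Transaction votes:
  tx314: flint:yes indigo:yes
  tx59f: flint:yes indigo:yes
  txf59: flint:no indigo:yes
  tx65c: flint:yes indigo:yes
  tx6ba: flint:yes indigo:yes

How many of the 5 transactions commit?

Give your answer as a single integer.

tx314: all yes -> commit (commits=1)
tx59f: all yes -> commit (commits=2)
txf59: no from flint -> abort (commits=2)
tx65c: all yes -> commit (commits=3)
tx6ba: all yes -> commit (commits=4)

Answer: 4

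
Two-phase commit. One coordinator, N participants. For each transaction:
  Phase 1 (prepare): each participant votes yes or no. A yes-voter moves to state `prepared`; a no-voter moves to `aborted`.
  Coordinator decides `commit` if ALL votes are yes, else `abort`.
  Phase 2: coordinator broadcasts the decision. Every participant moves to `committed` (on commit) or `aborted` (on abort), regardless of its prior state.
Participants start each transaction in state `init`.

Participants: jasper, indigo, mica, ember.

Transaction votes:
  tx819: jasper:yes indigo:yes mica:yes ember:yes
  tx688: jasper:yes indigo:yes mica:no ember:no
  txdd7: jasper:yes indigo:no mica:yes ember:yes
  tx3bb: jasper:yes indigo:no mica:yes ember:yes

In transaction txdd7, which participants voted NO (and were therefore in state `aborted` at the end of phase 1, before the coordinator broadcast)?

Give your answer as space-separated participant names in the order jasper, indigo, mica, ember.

Txn txdd7 phase 1: jasper yes -> prepared; indigo no -> aborted; mica yes -> prepared; ember yes -> prepared

Answer: indigo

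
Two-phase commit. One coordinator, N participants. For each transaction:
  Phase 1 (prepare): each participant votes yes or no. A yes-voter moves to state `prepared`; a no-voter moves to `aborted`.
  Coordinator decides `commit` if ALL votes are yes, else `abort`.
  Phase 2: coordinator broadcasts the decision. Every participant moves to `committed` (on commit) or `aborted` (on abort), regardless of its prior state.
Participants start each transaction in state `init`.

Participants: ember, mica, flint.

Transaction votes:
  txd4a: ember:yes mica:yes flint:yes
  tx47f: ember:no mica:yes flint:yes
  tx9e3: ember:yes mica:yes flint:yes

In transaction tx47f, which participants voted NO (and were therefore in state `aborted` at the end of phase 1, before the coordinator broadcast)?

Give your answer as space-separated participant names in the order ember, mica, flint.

Answer: ember

Derivation:
Txn tx47f phase 1: ember no -> aborted; mica yes -> prepared; flint yes -> prepared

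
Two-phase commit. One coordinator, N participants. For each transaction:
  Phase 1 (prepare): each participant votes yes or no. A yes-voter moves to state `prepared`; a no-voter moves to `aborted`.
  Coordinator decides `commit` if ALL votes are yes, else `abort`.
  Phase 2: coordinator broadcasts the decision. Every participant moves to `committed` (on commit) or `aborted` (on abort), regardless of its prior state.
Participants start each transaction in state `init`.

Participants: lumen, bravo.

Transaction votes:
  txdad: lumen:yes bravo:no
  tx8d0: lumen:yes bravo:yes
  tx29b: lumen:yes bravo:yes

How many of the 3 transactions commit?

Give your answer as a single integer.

txdad: no from bravo -> abort (commits=0)
tx8d0: all yes -> commit (commits=1)
tx29b: all yes -> commit (commits=2)

Answer: 2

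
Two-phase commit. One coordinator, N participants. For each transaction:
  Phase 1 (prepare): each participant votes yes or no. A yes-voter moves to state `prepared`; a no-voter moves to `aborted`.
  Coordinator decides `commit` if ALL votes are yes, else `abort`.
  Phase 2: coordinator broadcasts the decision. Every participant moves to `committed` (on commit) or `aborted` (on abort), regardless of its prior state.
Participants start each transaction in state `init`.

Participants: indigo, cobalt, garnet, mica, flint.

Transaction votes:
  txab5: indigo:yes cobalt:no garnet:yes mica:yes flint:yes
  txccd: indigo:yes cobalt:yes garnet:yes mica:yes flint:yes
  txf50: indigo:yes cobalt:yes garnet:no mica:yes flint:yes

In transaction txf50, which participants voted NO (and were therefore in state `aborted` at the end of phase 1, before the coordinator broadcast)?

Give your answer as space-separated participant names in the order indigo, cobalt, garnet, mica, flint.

Answer: garnet

Derivation:
Txn txf50 phase 1: indigo yes -> prepared; cobalt yes -> prepared; garnet no -> aborted; mica yes -> prepared; flint yes -> prepared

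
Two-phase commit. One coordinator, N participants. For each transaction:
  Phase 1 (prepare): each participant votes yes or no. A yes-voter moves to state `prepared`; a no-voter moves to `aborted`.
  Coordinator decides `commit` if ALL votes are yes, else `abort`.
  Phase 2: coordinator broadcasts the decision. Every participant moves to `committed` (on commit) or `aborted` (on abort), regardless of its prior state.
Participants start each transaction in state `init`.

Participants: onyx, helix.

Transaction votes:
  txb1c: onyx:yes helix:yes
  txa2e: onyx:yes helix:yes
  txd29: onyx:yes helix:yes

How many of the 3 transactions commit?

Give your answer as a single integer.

Answer: 3

Derivation:
txb1c: all yes -> commit (commits=1)
txa2e: all yes -> commit (commits=2)
txd29: all yes -> commit (commits=3)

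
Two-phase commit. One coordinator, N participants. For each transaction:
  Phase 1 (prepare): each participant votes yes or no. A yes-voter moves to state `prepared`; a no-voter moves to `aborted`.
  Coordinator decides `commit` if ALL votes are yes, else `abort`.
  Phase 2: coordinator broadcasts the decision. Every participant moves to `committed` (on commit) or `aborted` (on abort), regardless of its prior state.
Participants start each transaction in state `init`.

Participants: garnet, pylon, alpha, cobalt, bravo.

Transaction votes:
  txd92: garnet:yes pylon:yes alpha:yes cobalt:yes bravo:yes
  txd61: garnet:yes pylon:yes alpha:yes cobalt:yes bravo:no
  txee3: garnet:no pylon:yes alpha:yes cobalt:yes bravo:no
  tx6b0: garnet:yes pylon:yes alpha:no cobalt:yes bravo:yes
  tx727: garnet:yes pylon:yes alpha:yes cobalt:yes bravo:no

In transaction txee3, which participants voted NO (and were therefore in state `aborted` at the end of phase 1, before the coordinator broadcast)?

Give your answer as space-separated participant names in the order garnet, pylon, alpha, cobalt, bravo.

Answer: garnet bravo

Derivation:
Txn txee3 phase 1: garnet no -> aborted; pylon yes -> prepared; alpha yes -> prepared; cobalt yes -> prepared; bravo no -> aborted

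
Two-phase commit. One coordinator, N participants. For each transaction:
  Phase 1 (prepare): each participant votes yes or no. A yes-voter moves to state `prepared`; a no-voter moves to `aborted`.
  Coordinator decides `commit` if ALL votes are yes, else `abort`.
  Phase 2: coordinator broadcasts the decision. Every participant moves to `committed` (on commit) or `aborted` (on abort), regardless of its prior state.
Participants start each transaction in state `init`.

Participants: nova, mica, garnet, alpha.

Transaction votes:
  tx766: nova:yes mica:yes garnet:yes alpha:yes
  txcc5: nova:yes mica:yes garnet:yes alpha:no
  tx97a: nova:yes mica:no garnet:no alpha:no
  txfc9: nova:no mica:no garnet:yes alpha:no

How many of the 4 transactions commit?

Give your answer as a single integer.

tx766: all yes -> commit (commits=1)
txcc5: no from alpha -> abort (commits=1)
tx97a: no from mica, garnet, alpha -> abort (commits=1)
txfc9: no from nova, mica, alpha -> abort (commits=1)

Answer: 1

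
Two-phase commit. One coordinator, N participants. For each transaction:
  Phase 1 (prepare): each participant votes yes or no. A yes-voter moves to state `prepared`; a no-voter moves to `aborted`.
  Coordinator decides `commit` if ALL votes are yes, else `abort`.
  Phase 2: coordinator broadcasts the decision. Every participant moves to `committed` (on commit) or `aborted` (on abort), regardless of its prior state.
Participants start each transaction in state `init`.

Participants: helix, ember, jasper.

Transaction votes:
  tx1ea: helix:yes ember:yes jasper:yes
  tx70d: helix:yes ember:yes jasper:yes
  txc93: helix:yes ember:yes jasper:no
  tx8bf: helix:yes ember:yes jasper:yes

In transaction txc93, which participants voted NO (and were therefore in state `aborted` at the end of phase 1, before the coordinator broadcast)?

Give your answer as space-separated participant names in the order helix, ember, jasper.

Answer: jasper

Derivation:
Txn txc93 phase 1: helix yes -> prepared; ember yes -> prepared; jasper no -> aborted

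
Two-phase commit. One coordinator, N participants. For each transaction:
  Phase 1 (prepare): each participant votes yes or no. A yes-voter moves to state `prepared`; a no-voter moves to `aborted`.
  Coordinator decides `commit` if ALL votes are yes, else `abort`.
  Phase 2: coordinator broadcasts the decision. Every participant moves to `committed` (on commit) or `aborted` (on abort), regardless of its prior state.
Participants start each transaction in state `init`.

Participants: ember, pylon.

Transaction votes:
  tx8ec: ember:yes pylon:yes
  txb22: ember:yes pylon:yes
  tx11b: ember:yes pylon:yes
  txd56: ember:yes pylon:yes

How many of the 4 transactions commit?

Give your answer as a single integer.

tx8ec: all yes -> commit (commits=1)
txb22: all yes -> commit (commits=2)
tx11b: all yes -> commit (commits=3)
txd56: all yes -> commit (commits=4)

Answer: 4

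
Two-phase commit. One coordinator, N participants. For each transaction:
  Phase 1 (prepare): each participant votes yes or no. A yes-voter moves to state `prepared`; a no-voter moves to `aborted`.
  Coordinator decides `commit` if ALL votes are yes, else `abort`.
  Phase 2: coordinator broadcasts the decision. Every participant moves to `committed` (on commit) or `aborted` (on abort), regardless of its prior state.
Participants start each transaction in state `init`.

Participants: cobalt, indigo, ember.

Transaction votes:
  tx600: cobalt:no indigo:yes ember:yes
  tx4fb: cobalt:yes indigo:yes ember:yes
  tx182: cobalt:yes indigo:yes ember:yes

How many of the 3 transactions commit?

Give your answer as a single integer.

Answer: 2

Derivation:
tx600: no from cobalt -> abort (commits=0)
tx4fb: all yes -> commit (commits=1)
tx182: all yes -> commit (commits=2)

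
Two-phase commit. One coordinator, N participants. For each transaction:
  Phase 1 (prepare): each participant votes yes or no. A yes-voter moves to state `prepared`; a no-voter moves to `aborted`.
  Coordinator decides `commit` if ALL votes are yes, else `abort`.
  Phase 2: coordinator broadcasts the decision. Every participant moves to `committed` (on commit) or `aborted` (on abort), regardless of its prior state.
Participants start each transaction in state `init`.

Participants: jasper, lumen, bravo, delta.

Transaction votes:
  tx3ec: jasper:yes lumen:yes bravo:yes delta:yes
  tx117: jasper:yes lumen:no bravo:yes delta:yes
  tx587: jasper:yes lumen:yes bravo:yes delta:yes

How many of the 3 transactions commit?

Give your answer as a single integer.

tx3ec: all yes -> commit (commits=1)
tx117: no from lumen -> abort (commits=1)
tx587: all yes -> commit (commits=2)

Answer: 2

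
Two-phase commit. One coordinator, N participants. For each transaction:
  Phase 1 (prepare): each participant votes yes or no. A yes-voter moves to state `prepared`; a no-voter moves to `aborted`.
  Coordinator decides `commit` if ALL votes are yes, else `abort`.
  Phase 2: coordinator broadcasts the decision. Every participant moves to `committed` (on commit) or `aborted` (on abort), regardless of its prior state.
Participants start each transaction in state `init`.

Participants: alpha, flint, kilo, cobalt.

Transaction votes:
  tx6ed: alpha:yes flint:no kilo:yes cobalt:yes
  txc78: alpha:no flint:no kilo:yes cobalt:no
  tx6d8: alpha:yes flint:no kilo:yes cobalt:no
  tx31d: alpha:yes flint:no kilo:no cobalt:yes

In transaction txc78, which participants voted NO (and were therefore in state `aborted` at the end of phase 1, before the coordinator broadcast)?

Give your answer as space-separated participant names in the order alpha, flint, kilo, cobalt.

Txn txc78 phase 1: alpha no -> aborted; flint no -> aborted; kilo yes -> prepared; cobalt no -> aborted

Answer: alpha flint cobalt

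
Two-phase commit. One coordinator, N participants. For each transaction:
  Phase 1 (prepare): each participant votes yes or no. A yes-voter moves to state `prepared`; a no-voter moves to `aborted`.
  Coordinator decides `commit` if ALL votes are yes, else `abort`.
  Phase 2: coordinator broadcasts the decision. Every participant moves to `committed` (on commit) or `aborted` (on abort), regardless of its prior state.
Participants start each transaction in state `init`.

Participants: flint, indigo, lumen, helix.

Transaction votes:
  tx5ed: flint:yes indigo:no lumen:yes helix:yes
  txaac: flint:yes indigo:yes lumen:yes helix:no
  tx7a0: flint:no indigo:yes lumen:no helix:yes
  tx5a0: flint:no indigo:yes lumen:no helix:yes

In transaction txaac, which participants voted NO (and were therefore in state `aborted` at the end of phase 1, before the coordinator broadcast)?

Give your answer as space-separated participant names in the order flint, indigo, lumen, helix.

Txn txaac phase 1: flint yes -> prepared; indigo yes -> prepared; lumen yes -> prepared; helix no -> aborted

Answer: helix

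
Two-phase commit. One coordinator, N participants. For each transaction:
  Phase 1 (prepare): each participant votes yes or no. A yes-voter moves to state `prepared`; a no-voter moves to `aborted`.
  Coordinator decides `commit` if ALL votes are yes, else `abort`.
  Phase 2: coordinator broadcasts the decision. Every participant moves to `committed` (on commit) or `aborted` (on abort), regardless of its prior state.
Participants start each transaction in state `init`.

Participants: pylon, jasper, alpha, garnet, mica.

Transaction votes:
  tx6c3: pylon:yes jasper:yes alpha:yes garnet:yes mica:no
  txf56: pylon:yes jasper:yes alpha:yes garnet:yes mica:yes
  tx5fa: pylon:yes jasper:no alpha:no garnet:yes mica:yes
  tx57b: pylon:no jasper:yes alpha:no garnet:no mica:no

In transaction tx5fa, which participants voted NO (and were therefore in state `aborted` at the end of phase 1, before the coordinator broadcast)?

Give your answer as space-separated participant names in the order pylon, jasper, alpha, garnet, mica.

Txn tx5fa phase 1: pylon yes -> prepared; jasper no -> aborted; alpha no -> aborted; garnet yes -> prepared; mica yes -> prepared

Answer: jasper alpha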